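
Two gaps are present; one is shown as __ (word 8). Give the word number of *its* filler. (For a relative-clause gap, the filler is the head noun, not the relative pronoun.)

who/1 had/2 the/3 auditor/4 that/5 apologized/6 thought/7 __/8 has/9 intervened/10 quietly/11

1

The marked gap is the subject of "intervened".
Its filler is the fronted wh-phrase "who", at word 1.
(The other dependency links word 4 to a gap after word 5.)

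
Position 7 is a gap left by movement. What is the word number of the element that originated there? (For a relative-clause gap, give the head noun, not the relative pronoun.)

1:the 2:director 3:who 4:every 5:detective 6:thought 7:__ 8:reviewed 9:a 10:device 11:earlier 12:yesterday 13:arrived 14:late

2

The gap at 7 is the subject of "reviewed", inside a relative clause.
The relative pronoun is "who" (word 3); it is bound by the head noun immediately before it.
Its filler is the head noun "director", at word 2.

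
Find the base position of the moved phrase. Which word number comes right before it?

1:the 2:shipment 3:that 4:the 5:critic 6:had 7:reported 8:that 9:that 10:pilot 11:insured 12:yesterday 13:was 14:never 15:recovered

The displaced element is "the shipment" (word 2).
It is linked across 1 clause boundary (that).
It functions as the direct object of "insured", so the gap sits immediately after word 11 ("insured").
Base order: The critic had reported that that pilot insured the shipment yesterday.

11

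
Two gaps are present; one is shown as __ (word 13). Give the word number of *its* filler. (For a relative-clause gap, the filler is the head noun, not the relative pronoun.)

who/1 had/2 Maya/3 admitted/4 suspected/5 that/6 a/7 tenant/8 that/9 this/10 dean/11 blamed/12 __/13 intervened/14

The marked gap is inside the relative clause, the direct object of "blamed".
Its filler is the head noun "tenant" (via "that"), at word 8.
(The other dependency links word 1 to a gap after word 4.)

8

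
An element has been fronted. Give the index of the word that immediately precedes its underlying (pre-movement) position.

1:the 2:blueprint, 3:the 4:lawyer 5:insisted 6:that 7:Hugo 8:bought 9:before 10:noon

8

The displaced element is "the blueprint" (word 2).
It is linked across 1 clause boundary (that).
It functions as the direct object of "bought", so the gap sits immediately after word 8 ("bought").
Base order: The lawyer insisted that Hugo bought the blueprint before noon.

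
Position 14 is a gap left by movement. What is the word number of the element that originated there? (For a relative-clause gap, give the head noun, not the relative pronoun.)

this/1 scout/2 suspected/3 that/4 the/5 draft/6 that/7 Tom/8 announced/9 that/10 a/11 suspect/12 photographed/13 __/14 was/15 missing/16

6

The gap at 14 is the object of "photographed", inside a relative clause.
The relative pronoun is "that" (word 7); it is bound by the head noun immediately before it.
Its filler is the head noun "draft", at word 6.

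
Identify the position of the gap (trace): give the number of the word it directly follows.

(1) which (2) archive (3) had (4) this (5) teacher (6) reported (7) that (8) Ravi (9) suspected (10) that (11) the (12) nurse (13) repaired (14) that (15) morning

The displaced element is "which archive" (word 2).
It is linked across 2 clause boundaries (that → that).
It functions as the direct object of "repaired", so the gap sits immediately after word 13 ("repaired").
Base order: This teacher had reported that Ravi suspected that the nurse repaired which archive that morning.

13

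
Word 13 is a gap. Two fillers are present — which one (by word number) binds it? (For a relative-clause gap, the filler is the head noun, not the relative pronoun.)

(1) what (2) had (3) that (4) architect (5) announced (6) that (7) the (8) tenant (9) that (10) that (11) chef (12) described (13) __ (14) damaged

8

The marked gap is inside the relative clause, the direct object of "described".
Its filler is the head noun "tenant" (via "that"), at word 8.
(The other dependency links word 1 to a gap after word 14.)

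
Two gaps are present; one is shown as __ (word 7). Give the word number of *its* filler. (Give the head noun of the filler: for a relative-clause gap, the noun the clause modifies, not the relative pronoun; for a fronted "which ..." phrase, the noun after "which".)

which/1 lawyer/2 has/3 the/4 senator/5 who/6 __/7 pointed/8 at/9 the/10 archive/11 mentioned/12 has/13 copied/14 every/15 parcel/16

The marked gap is inside the relative clause, the subject of "pointed".
Its filler is the head noun "senator" (via "who"), at word 5.
(The other dependency links word 2 to a gap after word 12.)

5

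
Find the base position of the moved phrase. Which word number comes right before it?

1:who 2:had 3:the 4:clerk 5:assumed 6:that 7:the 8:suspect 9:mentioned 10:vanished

9

The displaced element is "who" (word 1).
It is linked across 2 clause boundaries (that → Ø).
It functions as the subject of "vanished", so the gap sits immediately after word 9 ("mentioned").
Base order: The clerk had assumed that the suspect mentioned who vanished.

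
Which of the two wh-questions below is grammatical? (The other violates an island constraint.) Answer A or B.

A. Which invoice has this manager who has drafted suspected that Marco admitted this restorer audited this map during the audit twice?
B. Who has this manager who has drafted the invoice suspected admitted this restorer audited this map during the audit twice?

In A, the wh-phrase is extracted from inside a complex-NP island (relative clause) (introduced by "who"), which blocks movement.
In B, the extraction path crosses only that-complement boundaries, which are transparent.
So B is grammatical.

B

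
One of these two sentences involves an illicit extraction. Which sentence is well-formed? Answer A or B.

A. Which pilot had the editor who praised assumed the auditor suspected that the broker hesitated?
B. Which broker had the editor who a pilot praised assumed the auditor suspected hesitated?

B

In A, the wh-phrase is extracted from inside a complex-NP island (relative clause) (introduced by "who"), which blocks movement.
In B, the extraction path crosses only that-complement boundaries, which are transparent.
So B is grammatical.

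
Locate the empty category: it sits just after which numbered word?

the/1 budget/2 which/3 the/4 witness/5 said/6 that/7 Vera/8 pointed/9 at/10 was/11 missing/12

10

The displaced element is "the budget" (word 2).
It is linked across 1 clause boundary (that).
It functions as the object of the preposition "at" of "pointed", so the gap sits immediately after word 10 ("at").
Base order: The witness said that Vera pointed at the budget.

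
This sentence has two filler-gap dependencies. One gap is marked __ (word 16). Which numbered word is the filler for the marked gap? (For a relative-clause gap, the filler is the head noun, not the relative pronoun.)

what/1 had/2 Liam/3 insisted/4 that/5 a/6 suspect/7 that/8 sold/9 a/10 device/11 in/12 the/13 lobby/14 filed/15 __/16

1

The marked gap is the direct object of "filed".
Its filler is the fronted wh-phrase "what", at word 1.
(The other dependency links word 7 to a gap after word 8.)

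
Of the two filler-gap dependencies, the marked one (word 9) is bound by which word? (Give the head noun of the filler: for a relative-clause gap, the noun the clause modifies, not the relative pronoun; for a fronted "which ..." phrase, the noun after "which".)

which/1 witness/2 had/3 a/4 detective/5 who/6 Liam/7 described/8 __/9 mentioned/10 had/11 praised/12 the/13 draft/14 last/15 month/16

The marked gap is inside the relative clause, the direct object of "described".
Its filler is the head noun "detective" (via "who"), at word 5.
(The other dependency links word 2 to a gap after word 10.)

5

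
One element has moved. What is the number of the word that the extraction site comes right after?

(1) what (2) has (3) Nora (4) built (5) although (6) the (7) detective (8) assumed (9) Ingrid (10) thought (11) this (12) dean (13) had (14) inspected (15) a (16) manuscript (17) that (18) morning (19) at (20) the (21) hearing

4

The displaced element is "what" (word 1).
It functions as the direct object of "built", so the gap sits immediately after word 4 ("built").
Base order: Nora has built what although the detective assumed Ingrid thought this dean had inspected a manuscript that morning at the hearing.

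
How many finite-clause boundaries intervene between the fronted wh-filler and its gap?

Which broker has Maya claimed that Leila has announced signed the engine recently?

"which broker" is extracted from the subject of "signed".
Boundaries crossed, outermost first: [that], [Ø] — 2 in total.

2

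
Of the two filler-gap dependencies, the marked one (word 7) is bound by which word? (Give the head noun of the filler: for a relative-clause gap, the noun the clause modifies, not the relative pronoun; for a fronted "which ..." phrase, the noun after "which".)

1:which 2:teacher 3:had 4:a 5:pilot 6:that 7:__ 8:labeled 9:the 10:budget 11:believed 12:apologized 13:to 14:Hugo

5

The marked gap is inside the relative clause, the subject of "labeled".
Its filler is the head noun "pilot" (via "that"), at word 5.
(The other dependency links word 2 to a gap after word 11.)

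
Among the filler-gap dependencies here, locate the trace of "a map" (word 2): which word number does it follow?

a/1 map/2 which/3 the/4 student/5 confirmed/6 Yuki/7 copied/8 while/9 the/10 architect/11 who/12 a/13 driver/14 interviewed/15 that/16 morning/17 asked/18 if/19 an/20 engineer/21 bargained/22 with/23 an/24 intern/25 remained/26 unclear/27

8

The displaced element is "a map" (word 2).
It is linked across 1 clause boundary (Ø).
It functions as the direct object of "copied", so the gap sits immediately after word 8 ("copied").
Base order: The student confirmed Yuki copied a map while the architect who a driver interviewed that morning asked if an engineer bargained with an intern.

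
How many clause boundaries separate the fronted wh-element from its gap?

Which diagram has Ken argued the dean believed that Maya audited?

2

"which diagram" is extracted from the object of "audited".
Boundaries crossed, outermost first: [Ø], [that] — 2 in total.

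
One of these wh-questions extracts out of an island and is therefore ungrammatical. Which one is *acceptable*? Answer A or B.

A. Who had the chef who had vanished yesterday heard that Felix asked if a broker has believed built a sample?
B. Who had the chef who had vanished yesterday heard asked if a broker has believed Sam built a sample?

B

In A, the wh-phrase is extracted from inside a wh-island (introduced by "if"), which blocks movement.
In B, the extraction path crosses only that-complement boundaries, which are transparent.
So B is grammatical.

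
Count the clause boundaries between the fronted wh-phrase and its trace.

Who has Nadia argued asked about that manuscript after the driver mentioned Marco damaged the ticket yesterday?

1

"who" is extracted from the subject of "asked".
Boundaries crossed, outermost first: [Ø] — 1 in total.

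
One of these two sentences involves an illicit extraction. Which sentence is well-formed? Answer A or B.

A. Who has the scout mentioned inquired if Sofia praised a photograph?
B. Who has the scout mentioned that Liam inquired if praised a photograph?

A

In B, the wh-phrase is extracted from inside a wh-island (introduced by "if"), which blocks movement.
In A, the extraction path crosses only that-complement boundaries, which are transparent.
So A is grammatical.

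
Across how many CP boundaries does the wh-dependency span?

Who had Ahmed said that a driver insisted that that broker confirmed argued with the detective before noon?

3

"who" is extracted from the subject of "argued".
Boundaries crossed, outermost first: [that], [that], [Ø] — 3 in total.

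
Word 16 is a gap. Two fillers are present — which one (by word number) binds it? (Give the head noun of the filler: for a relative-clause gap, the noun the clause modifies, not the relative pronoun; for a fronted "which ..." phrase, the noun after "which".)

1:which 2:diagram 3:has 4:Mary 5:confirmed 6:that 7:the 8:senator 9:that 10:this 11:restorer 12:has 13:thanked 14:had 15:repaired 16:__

The marked gap is the direct object of "repaired".
Its filler is the fronted wh-phrase "which diagram", at word 2.
(The other dependency links word 8 to a gap after word 13.)

2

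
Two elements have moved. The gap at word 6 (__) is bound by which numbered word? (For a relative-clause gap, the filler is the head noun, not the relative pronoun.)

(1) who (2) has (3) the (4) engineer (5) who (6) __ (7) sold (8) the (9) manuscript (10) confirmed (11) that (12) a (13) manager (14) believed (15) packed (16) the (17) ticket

4

The marked gap is inside the relative clause, the subject of "sold".
Its filler is the head noun "engineer" (via "who"), at word 4.
(The other dependency links word 1 to a gap after word 14.)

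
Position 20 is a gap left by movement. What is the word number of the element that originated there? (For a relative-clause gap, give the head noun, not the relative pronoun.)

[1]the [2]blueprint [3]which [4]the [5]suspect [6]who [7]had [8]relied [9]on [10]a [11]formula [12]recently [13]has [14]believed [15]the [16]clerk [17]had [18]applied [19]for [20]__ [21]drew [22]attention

2

The gap at 20 is the prepositional object of "applied", inside a relative clause.
The relative pronoun is "which" (word 3); it is bound by the head noun immediately before it.
Its filler is the head noun "blueprint", at word 2.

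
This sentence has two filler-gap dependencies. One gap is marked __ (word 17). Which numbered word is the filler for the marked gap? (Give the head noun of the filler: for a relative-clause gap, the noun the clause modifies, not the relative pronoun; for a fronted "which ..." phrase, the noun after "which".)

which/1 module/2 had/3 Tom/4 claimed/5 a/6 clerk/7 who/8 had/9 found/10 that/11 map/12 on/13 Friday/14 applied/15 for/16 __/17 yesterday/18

2

The marked gap is the object of the preposition "for" of "applied".
Its filler is the fronted wh-phrase "which module", at word 2.
(The other dependency links word 7 to a gap after word 8.)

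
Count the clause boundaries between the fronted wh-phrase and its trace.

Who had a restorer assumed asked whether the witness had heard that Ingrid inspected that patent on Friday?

"who" is extracted from the subject of "asked".
Boundaries crossed, outermost first: [Ø] — 1 in total.

1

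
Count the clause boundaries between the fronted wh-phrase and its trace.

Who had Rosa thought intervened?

"who" is extracted from the subject of "intervened".
Boundaries crossed, outermost first: [Ø] — 1 in total.

1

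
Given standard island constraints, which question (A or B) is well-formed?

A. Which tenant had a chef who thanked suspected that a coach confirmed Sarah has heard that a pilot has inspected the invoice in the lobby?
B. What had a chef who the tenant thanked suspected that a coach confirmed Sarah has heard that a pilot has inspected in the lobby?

In A, the wh-phrase is extracted from inside a complex-NP island (relative clause) (introduced by "who"), which blocks movement.
In B, the extraction path crosses only that-complement boundaries, which are transparent.
So B is grammatical.

B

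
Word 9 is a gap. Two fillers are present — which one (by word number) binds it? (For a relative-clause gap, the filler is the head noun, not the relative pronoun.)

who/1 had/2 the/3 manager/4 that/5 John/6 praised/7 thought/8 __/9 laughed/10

The marked gap is the subject of "laughed".
Its filler is the fronted wh-phrase "who", at word 1.
(The other dependency links word 4 to a gap after word 7.)

1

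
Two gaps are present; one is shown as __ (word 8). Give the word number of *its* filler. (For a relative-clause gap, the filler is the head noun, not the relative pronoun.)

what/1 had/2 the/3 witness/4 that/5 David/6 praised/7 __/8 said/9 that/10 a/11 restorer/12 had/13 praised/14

The marked gap is inside the relative clause, the direct object of "praised".
Its filler is the head noun "witness" (via "that"), at word 4.
(The other dependency links word 1 to a gap after word 14.)

4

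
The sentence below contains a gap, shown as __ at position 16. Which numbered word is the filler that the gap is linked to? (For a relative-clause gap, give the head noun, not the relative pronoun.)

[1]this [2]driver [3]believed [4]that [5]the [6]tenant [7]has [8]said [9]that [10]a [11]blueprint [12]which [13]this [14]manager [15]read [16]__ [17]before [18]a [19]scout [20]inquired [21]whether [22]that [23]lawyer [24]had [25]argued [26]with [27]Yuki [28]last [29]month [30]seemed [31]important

The gap at 16 is the object of "read", inside a relative clause.
The relative pronoun is "which" (word 12); it is bound by the head noun immediately before it.
Its filler is the head noun "blueprint", at word 11.

11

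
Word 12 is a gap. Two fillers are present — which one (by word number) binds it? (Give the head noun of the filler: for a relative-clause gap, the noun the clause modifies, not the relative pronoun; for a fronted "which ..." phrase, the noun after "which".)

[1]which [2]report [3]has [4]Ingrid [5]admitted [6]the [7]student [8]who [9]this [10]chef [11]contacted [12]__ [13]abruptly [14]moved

The marked gap is inside the relative clause, the direct object of "contacted".
Its filler is the head noun "student" (via "who"), at word 7.
(The other dependency links word 2 to a gap after word 14.)

7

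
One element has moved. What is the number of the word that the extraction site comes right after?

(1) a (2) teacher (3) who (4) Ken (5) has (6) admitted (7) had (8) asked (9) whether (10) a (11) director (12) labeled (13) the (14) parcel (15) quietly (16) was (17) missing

The displaced element is "a teacher" (word 2).
It is linked across 1 clause boundary (Ø).
It functions as the subject of "asked", so the gap sits immediately after word 6 ("admitted").
Base order: Ken has admitted that a teacher had asked whether a director labeled the parcel quietly.

6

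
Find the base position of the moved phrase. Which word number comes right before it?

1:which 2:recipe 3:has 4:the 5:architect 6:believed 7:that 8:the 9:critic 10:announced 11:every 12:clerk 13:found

13

The displaced element is "which recipe" (word 2).
It is linked across 2 clause boundaries (that → Ø).
It functions as the direct object of "found", so the gap sits immediately after word 13 ("found").
Base order: The architect has believed that the critic announced every clerk found which recipe.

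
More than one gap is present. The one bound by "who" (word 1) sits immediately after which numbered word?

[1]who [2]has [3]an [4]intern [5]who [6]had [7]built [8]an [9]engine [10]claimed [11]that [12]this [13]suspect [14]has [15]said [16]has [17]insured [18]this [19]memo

15

The displaced element is "who" (word 1).
It is linked across 2 clause boundaries (that → Ø).
It functions as the subject of "insured", so the gap sits immediately after word 15 ("said").
Base order: An intern who had built an engine has claimed that this suspect has said that who has insured this memo.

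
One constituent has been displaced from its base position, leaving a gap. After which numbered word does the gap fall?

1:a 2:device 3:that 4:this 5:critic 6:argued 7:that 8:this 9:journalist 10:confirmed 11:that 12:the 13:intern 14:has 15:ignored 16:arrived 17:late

The displaced element is "a device" (word 2).
It is linked across 2 clause boundaries (that → that).
It functions as the direct object of "ignored", so the gap sits immediately after word 15 ("ignored").
Base order: This critic argued that this journalist confirmed that the intern has ignored a device.

15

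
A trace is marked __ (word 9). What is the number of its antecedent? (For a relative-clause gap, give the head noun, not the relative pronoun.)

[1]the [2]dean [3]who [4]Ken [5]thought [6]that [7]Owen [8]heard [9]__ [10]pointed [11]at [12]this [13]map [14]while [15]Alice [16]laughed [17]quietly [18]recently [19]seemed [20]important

The gap at 9 is the subject of "pointed", inside a relative clause.
The relative pronoun is "who" (word 3); it is bound by the head noun immediately before it.
Its filler is the head noun "dean", at word 2.

2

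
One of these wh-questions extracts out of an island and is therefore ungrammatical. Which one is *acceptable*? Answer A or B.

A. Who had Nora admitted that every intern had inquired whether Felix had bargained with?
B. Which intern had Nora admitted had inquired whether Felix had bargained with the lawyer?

B

In A, the wh-phrase is extracted from inside a wh-island (introduced by "whether"), which blocks movement.
In B, the extraction path crosses only that-complement boundaries, which are transparent.
So B is grammatical.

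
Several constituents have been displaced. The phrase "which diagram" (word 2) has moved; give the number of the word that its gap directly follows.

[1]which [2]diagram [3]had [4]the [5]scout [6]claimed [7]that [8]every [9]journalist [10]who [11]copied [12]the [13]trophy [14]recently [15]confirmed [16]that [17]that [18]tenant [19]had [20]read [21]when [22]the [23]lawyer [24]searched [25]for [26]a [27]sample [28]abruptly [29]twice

20

The displaced element is "which diagram" (word 2).
It is linked across 2 clause boundaries (that → that).
It functions as the direct object of "read", so the gap sits immediately after word 20 ("read").
Base order: The scout had claimed that every journalist who copied the trophy recently confirmed that that tenant had read which diagram when the lawyer searched for a sample abruptly twice.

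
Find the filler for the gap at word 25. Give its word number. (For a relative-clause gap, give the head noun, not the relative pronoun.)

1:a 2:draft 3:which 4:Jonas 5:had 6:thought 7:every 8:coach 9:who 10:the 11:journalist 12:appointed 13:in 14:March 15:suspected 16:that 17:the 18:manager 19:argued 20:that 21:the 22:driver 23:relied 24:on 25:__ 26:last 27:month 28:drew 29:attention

2

The gap at 25 is the prepositional object of "relied", inside a relative clause.
The relative pronoun is "which" (word 3); it is bound by the head noun immediately before it.
Its filler is the head noun "draft", at word 2.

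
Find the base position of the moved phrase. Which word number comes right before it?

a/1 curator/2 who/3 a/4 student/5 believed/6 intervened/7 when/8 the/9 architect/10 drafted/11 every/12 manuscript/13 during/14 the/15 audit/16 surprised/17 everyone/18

The displaced element is "a curator" (word 2).
It is linked across 1 clause boundary (Ø).
It functions as the subject of "intervened", so the gap sits immediately after word 6 ("believed").
Base order: A student believed that a curator intervened when the architect drafted every manuscript during the audit.

6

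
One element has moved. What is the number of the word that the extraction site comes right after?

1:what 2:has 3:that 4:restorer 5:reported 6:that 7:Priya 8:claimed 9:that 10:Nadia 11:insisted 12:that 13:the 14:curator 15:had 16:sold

16

The displaced element is "what" (word 1).
It is linked across 3 clause boundaries (that → that → that).
It functions as the direct object of "sold", so the gap sits immediately after word 16 ("sold").
Base order: That restorer has reported that Priya claimed that Nadia insisted that the curator had sold what.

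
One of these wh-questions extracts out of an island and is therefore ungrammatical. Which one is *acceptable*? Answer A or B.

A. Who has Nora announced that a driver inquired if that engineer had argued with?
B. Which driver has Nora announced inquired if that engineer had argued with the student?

In A, the wh-phrase is extracted from inside a wh-island (introduced by "if"), which blocks movement.
In B, the extraction path crosses only that-complement boundaries, which are transparent.
So B is grammatical.

B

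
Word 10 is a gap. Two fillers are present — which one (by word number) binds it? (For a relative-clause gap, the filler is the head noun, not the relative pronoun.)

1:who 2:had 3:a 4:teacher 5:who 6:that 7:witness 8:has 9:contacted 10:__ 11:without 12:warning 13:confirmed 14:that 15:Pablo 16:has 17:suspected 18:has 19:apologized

The marked gap is inside the relative clause, the direct object of "contacted".
Its filler is the head noun "teacher" (via "who"), at word 4.
(The other dependency links word 1 to a gap after word 17.)

4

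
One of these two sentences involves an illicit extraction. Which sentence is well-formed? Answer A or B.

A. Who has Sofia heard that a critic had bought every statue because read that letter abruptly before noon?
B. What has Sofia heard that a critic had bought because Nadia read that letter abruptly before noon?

In A, the wh-phrase is extracted from inside an adjunct island (introduced by "because"), which blocks movement.
In B, the extraction path crosses only that-complement boundaries, which are transparent.
So B is grammatical.

B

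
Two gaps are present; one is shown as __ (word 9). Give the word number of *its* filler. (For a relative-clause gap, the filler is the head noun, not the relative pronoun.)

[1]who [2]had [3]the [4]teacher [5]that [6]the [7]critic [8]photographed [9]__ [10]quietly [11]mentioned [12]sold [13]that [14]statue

The marked gap is inside the relative clause, the direct object of "photographed".
Its filler is the head noun "teacher" (via "that"), at word 4.
(The other dependency links word 1 to a gap after word 11.)

4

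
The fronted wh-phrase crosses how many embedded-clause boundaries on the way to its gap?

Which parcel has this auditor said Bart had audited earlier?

"which parcel" is extracted from the object of "audited".
Boundaries crossed, outermost first: [Ø] — 1 in total.

1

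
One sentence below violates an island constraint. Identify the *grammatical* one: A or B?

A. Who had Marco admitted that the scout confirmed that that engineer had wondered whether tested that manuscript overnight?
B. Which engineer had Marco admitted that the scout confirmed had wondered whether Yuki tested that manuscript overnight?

In A, the wh-phrase is extracted from inside a wh-island (introduced by "whether"), which blocks movement.
In B, the extraction path crosses only that-complement boundaries, which are transparent.
So B is grammatical.

B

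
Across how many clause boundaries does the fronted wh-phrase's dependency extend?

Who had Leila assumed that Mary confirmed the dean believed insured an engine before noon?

3

"who" is extracted from the subject of "insured".
Boundaries crossed, outermost first: [that], [Ø], [Ø] — 3 in total.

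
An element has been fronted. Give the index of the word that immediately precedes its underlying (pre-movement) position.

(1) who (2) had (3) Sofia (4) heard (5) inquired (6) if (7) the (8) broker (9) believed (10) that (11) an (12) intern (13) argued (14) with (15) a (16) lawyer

The displaced element is "who" (word 1).
It is linked across 1 clause boundary (Ø).
It functions as the subject of "inquired", so the gap sits immediately after word 4 ("heard").
Base order: Sofia had heard who inquired if the broker believed that an intern argued with a lawyer.

4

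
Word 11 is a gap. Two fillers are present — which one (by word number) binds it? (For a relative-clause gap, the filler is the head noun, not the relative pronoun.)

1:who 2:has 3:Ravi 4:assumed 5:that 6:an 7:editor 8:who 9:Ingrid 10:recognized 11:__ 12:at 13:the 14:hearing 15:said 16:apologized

The marked gap is inside the relative clause, the direct object of "recognized".
Its filler is the head noun "editor" (via "who"), at word 7.
(The other dependency links word 1 to a gap after word 15.)

7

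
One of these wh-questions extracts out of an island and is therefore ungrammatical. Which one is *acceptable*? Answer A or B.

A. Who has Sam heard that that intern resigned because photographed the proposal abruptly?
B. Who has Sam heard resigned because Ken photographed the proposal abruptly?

In A, the wh-phrase is extracted from inside an adjunct island (introduced by "because"), which blocks movement.
In B, the extraction path crosses only that-complement boundaries, which are transparent.
So B is grammatical.

B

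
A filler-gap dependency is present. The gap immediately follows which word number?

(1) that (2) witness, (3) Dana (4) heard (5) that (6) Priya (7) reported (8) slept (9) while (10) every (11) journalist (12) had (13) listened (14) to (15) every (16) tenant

7

The displaced element is "that witness" (word 2).
It is linked across 2 clause boundaries (that → Ø).
It functions as the subject of "slept", so the gap sits immediately after word 7 ("reported").
Base order: Dana heard that Priya reported that that witness slept while every journalist had listened to every tenant.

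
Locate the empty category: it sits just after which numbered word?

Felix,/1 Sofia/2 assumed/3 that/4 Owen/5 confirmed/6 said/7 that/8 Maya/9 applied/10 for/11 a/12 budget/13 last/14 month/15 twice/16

The displaced element is "Felix" (word 1).
It is linked across 2 clause boundaries (that → Ø).
It functions as the subject of "said", so the gap sits immediately after word 6 ("confirmed").
Base order: Sofia assumed that Owen confirmed Felix said that Maya applied for a budget last month twice.

6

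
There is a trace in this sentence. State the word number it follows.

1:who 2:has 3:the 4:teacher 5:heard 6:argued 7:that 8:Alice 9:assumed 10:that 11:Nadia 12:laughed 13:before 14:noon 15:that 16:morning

The displaced element is "who" (word 1).
It is linked across 1 clause boundary (Ø).
It functions as the subject of "argued", so the gap sits immediately after word 5 ("heard").
Base order: The teacher has heard that who argued that Alice assumed that Nadia laughed before noon that morning.

5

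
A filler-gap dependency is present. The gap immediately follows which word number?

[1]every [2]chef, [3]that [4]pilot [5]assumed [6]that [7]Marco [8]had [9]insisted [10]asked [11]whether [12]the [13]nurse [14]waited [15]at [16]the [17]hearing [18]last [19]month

9

The displaced element is "every chef" (word 2).
It is linked across 2 clause boundaries (that → Ø).
It functions as the subject of "asked", so the gap sits immediately after word 9 ("insisted").
Base order: That pilot assumed that Marco had insisted every chef asked whether the nurse waited at the hearing last month.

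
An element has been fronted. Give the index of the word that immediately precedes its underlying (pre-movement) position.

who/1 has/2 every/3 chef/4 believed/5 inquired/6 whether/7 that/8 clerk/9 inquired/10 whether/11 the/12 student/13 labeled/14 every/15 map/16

5

The displaced element is "who" (word 1).
It is linked across 1 clause boundary (Ø).
It functions as the subject of "inquired", so the gap sits immediately after word 5 ("believed").
Base order: Every chef has believed that who inquired whether that clerk inquired whether the student labeled every map.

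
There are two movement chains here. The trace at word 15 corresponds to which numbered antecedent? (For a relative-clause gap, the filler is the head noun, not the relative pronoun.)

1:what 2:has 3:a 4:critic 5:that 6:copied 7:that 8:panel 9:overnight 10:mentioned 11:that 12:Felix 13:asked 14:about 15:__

1

The marked gap is the object of the preposition "about" of "asked".
Its filler is the fronted wh-phrase "what", at word 1.
(The other dependency links word 4 to a gap after word 5.)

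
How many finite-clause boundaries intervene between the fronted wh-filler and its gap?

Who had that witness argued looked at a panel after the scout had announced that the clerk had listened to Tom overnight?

"who" is extracted from the subject of "looked".
Boundaries crossed, outermost first: [Ø] — 1 in total.

1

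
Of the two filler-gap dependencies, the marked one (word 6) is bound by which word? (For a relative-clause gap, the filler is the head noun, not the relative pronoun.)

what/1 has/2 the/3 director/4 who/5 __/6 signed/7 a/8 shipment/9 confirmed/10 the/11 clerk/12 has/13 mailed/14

4

The marked gap is inside the relative clause, the subject of "signed".
Its filler is the head noun "director" (via "who"), at word 4.
(The other dependency links word 1 to a gap after word 14.)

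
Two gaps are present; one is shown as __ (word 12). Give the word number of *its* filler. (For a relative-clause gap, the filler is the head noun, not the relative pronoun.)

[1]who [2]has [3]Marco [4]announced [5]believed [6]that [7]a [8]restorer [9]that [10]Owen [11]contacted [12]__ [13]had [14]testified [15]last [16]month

The marked gap is inside the relative clause, the direct object of "contacted".
Its filler is the head noun "restorer" (via "that"), at word 8.
(The other dependency links word 1 to a gap after word 4.)

8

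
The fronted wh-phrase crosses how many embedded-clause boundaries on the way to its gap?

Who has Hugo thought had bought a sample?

1

"who" is extracted from the subject of "bought".
Boundaries crossed, outermost first: [Ø] — 1 in total.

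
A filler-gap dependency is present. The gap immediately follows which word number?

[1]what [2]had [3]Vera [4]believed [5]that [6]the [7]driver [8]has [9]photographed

The displaced element is "what" (word 1).
It is linked across 1 clause boundary (that).
It functions as the direct object of "photographed", so the gap sits immediately after word 9 ("photographed").
Base order: Vera had believed that the driver has photographed what.

9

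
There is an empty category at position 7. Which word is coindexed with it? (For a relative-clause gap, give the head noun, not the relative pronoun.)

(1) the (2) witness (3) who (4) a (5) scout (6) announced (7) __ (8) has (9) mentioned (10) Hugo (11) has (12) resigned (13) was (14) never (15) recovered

The gap at 7 is the subject of "mentioned", inside a relative clause.
The relative pronoun is "who" (word 3); it is bound by the head noun immediately before it.
Its filler is the head noun "witness", at word 2.

2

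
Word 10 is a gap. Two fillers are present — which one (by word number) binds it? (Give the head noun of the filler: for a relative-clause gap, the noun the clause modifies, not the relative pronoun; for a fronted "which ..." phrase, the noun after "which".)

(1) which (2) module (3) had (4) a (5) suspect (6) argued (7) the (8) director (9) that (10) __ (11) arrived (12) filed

The marked gap is inside the relative clause, the subject of "arrived".
Its filler is the head noun "director" (via "that"), at word 8.
(The other dependency links word 2 to a gap after word 12.)

8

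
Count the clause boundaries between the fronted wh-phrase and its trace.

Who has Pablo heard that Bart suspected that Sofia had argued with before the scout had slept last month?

"who" is extracted from the PP object of "argued".
Boundaries crossed, outermost first: [that], [that] — 2 in total.

2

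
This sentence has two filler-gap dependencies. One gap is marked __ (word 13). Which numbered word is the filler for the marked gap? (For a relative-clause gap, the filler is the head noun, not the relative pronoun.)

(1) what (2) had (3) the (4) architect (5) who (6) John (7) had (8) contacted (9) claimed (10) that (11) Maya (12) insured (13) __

The marked gap is the direct object of "insured".
Its filler is the fronted wh-phrase "what", at word 1.
(The other dependency links word 4 to a gap after word 8.)

1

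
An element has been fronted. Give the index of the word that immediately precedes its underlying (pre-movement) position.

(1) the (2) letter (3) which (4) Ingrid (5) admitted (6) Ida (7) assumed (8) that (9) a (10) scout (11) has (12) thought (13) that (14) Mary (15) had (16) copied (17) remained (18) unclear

16

The displaced element is "the letter" (word 2).
It is linked across 3 clause boundaries (Ø → that → that).
It functions as the direct object of "copied", so the gap sits immediately after word 16 ("copied").
Base order: Ingrid admitted Ida assumed that a scout has thought that Mary had copied the letter.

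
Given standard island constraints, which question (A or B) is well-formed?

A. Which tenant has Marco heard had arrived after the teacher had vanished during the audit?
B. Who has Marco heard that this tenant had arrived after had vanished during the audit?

A

In B, the wh-phrase is extracted from inside an adjunct island (introduced by "after"), which blocks movement.
In A, the extraction path crosses only that-complement boundaries, which are transparent.
So A is grammatical.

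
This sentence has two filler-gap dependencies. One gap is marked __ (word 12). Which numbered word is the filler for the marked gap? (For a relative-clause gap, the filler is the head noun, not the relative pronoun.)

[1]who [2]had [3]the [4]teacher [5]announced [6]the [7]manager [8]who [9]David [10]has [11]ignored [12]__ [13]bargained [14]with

The marked gap is inside the relative clause, the direct object of "ignored".
Its filler is the head noun "manager" (via "who"), at word 7.
(The other dependency links word 1 to a gap after word 14.)

7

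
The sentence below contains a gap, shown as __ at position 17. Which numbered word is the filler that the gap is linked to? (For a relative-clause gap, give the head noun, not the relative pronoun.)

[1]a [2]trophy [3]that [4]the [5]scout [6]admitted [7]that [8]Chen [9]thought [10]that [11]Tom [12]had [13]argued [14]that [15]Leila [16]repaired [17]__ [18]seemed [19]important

2

The gap at 17 is the object of "repaired", inside a relative clause.
The relative pronoun is "that" (word 3); it is bound by the head noun immediately before it.
Its filler is the head noun "trophy", at word 2.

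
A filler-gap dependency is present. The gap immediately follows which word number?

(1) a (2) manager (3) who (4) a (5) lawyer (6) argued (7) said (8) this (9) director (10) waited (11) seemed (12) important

The displaced element is "a manager" (word 2).
It is linked across 1 clause boundary (Ø).
It functions as the subject of "said", so the gap sits immediately after word 6 ("argued").
Base order: A lawyer argued that a manager said this director waited.

6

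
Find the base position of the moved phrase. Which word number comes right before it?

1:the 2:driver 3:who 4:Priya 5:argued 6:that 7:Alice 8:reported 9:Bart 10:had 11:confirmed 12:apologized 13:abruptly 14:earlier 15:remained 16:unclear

11

The displaced element is "the driver" (word 2).
It is linked across 3 clause boundaries (that → Ø → Ø).
It functions as the subject of "apologized", so the gap sits immediately after word 11 ("confirmed").
Base order: Priya argued that Alice reported Bart had confirmed that the driver apologized abruptly earlier.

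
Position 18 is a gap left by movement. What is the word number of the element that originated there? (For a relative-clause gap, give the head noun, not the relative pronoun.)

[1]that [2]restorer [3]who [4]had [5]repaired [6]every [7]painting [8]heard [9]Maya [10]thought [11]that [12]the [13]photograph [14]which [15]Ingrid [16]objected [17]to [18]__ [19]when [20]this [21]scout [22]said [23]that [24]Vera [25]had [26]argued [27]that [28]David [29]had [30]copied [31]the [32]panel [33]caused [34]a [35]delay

13

The gap at 18 is the prepositional object of "objected", inside a relative clause.
The relative pronoun is "which" (word 14); it is bound by the head noun immediately before it.
Its filler is the head noun "photograph", at word 13.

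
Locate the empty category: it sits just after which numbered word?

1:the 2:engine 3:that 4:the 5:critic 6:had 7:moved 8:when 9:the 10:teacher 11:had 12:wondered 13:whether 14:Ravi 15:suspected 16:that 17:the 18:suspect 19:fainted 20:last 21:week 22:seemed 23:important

7

The displaced element is "the engine" (word 2).
It functions as the direct object of "moved", so the gap sits immediately after word 7 ("moved").
Base order: The critic had moved the engine when the teacher had wondered whether Ravi suspected that the suspect fainted last week.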